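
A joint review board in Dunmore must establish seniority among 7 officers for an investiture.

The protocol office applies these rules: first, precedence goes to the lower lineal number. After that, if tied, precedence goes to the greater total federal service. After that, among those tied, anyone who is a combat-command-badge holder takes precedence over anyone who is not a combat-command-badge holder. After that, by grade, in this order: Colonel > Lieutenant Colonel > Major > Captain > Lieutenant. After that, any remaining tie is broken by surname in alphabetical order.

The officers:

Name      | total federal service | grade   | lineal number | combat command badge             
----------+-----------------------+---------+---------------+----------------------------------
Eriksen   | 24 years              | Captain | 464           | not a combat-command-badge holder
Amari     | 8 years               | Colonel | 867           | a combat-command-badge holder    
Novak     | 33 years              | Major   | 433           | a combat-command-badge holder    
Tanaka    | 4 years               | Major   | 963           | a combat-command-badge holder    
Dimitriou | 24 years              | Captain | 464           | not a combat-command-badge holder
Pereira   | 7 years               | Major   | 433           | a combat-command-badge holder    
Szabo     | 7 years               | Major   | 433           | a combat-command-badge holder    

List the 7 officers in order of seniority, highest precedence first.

By lineal number (lower first): Novak, Pereira and Szabo (each 433); then Dimitriou and Eriksen (both 464); then Amari (867); then Tanaka (963).
Among Novak, Pereira and Szabo, by total federal service (higher first): Novak (33 years) before Pereira and Szabo (7 years).
Pereira and Szabo are each a combat-command-badge holder, so the next rule applies.
Pereira and Szabo are each Major, so the next rule applies.
Among Pereira and Szabo, alphabetically by surname: Pereira before Szabo.
Dimitriou and Eriksen both have total federal service 24 years, so the next rule applies.
Dimitriou and Eriksen are each not a combat-command-badge holder, so the next rule applies.
Dimitriou and Eriksen are each Captain, so the next rule applies.
Among Dimitriou and Eriksen, alphabetically by surname: Dimitriou before Eriksen.
Full order: Novak, Pereira, Szabo, Dimitriou, Eriksen, Amari, Tanaka.

Novak, Pereira, Szabo, Dimitriou, Eriksen, Amari, Tanaka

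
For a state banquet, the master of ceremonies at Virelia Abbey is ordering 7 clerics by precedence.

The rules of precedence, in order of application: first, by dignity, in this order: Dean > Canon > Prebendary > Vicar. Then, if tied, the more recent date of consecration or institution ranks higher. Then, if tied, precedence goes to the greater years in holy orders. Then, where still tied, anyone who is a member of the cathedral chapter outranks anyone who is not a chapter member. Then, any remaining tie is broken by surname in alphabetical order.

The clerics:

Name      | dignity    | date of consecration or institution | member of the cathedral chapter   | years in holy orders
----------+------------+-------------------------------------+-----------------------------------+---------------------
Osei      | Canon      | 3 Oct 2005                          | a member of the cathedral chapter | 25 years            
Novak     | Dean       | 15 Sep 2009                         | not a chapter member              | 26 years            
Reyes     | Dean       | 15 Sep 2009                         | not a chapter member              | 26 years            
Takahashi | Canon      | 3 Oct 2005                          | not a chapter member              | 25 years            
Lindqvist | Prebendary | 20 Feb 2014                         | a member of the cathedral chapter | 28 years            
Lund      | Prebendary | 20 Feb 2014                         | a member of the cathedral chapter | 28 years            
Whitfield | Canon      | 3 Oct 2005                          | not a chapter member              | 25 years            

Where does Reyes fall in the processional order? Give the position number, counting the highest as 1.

2

By dignity: Novak and Reyes (Dean); then Osei, Takahashi and Whitfield (Canon); then Lindqvist and Lund (Prebendary).
Novak and Reyes both have date of consecration or institution 15 Sep 2009, so the next rule applies.
Novak and Reyes both have years in holy orders 26 years, so the next rule applies.
Novak and Reyes are each not a chapter member, so the next rule applies.
Among Novak and Reyes, alphabetically by surname: Novak before Reyes.
Osei, Takahashi and Whitfield all have date of consecration or institution 3 Oct 2005, so the next rule applies.
Osei, Takahashi and Whitfield all have years in holy orders 25 years, so the next rule applies.
Among Osei, Takahashi and Whitfield, a member of the cathedral chapter before not a chapter member: Osei (a member of the cathedral chapter) before Takahashi and Whitfield (not a chapter member).
Among Takahashi and Whitfield, alphabetically by surname: Takahashi before Whitfield.
Lindqvist and Lund both have date of consecration or institution 20 Feb 2014, so the next rule applies.
Lindqvist and Lund both have years in holy orders 28 years, so the next rule applies.
Lindqvist and Lund are each a member of the cathedral chapter, so the next rule applies.
Among Lindqvist and Lund, alphabetically by surname: Lindqvist before Lund.
Order: Novak, Reyes, Osei, Takahashi, Whitfield, Lindqvist, Lund. So position 2.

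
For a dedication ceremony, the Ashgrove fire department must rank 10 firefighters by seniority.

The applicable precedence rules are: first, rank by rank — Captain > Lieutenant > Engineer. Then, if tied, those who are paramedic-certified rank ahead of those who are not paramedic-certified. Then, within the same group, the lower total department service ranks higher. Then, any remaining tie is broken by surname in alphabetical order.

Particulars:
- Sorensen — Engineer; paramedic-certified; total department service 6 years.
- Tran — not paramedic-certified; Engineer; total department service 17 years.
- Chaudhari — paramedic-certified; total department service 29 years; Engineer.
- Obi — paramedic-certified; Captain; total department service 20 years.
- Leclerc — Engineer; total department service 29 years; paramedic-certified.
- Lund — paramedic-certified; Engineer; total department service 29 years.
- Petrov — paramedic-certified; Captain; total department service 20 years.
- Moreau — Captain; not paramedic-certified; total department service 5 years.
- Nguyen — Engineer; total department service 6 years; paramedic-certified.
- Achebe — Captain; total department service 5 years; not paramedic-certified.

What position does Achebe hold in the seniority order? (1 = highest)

By rank: Obi, Petrov, Achebe and Moreau (Captain); then Nguyen, Sorensen, Chaudhari, Leclerc, Lund and Tran (Engineer).
Among Obi, Petrov, Achebe and Moreau, paramedic-certified before not paramedic-certified: Obi and Petrov (paramedic-certified) before Achebe and Moreau (not paramedic-certified).
Obi and Petrov both have total department service 20 years, so the next rule applies.
Among Obi and Petrov, alphabetically by surname: Obi before Petrov.
Achebe and Moreau both have total department service 5 years, so the next rule applies.
Among Achebe and Moreau, alphabetically by surname: Achebe before Moreau.
Among Nguyen, Sorensen, Chaudhari, Leclerc, Lund and Tran, paramedic-certified before not paramedic-certified: Nguyen, Sorensen, Chaudhari, Leclerc and Lund (paramedic-certified) before Tran (not paramedic-certified).
Among Nguyen, Sorensen, Chaudhari, Leclerc and Lund, by total department service (lower first): Nguyen and Sorensen (6 years) before Chaudhari, Leclerc and Lund (29 years).
Among Nguyen and Sorensen, alphabetically by surname: Nguyen before Sorensen.
Among Chaudhari, Leclerc and Lund, alphabetically by surname: Chaudhari before Leclerc before Lund.
Order: Obi, Petrov, Achebe, Moreau, Nguyen, Sorensen, Chaudhari, Leclerc, Lund, Tran. So position 3.

3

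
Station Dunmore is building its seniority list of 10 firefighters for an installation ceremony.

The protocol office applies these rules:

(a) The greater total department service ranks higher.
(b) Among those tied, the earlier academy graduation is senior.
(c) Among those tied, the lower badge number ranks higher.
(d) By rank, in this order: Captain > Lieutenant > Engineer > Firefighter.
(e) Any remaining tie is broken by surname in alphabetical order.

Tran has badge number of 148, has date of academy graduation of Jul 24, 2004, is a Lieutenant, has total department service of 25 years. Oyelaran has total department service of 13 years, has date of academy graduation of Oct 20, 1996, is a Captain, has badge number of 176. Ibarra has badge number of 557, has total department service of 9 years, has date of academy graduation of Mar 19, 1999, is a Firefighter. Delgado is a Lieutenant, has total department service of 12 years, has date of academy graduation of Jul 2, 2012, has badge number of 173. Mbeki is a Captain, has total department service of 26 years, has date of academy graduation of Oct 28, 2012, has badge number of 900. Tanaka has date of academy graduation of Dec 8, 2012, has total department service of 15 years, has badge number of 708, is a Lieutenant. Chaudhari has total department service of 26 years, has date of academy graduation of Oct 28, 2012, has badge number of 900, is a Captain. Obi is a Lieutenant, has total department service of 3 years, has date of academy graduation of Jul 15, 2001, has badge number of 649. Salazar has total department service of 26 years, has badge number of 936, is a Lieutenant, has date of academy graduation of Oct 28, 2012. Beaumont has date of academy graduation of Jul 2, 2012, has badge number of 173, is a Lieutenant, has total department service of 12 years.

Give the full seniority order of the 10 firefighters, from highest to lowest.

By total department service (higher first): Chaudhari, Mbeki and Salazar (each 26 years); then Tran (25 years); then Tanaka (15 years); then Oyelaran (13 years); then Beaumont and Delgado (both 12 years); then Ibarra (9 years); then Obi (3 years).
Chaudhari, Mbeki and Salazar all have date of academy graduation Oct 28, 2012, so the next rule applies.
Among Chaudhari, Mbeki and Salazar, by badge number (lower first): Chaudhari and Mbeki (900) before Salazar (936).
Chaudhari and Mbeki are each Captain, so the next rule applies.
Among Chaudhari and Mbeki, alphabetically by surname: Chaudhari before Mbeki.
Beaumont and Delgado both have date of academy graduation Jul 2, 2012, so the next rule applies.
Beaumont and Delgado both have badge number 173, so the next rule applies.
Beaumont and Delgado are each Lieutenant, so the next rule applies.
Among Beaumont and Delgado, alphabetically by surname: Beaumont before Delgado.
Full order: Chaudhari, Mbeki, Salazar, Tran, Tanaka, Oyelaran, Beaumont, Delgado, Ibarra, Obi.

Chaudhari, Mbeki, Salazar, Tran, Tanaka, Oyelaran, Beaumont, Delgado, Ibarra, Obi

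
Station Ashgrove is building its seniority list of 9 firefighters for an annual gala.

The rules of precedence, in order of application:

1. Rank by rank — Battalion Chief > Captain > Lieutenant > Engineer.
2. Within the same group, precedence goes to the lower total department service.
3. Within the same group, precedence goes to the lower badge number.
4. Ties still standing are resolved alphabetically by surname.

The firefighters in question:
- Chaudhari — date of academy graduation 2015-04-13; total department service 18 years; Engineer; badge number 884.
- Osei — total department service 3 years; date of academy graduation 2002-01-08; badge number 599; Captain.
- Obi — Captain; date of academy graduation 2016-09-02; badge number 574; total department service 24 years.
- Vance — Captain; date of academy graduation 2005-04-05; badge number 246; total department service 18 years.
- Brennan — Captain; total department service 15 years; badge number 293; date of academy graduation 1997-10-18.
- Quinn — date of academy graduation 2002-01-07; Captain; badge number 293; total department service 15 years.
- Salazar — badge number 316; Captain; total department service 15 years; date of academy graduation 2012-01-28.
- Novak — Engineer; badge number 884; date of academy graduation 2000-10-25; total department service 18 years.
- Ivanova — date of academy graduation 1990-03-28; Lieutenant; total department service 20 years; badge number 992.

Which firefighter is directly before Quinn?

By rank: Osei, Brennan, Quinn, Salazar, Vance and Obi (Captain); then Ivanova (Lieutenant); then Chaudhari and Novak (Engineer).
Among Osei, Brennan, Quinn, Salazar, Vance and Obi, by total department service (lower first): Osei (3 years) before Brennan, Quinn and Salazar (15 years) before Vance (18 years) before Obi (24 years).
Among Brennan, Quinn and Salazar, by badge number (lower first): Brennan and Quinn (293) before Salazar (316).
Among Brennan and Quinn, alphabetically by surname: Brennan before Quinn.
Chaudhari and Novak both have total department service 18 years, so the next rule applies.
Chaudhari and Novak both have badge number 884, so the next rule applies.
Among Chaudhari and Novak, alphabetically by surname: Chaudhari before Novak.
Order: Osei, Brennan, Quinn, Salazar, Vance, Obi, Ivanova, Chaudhari, Novak.

Brennan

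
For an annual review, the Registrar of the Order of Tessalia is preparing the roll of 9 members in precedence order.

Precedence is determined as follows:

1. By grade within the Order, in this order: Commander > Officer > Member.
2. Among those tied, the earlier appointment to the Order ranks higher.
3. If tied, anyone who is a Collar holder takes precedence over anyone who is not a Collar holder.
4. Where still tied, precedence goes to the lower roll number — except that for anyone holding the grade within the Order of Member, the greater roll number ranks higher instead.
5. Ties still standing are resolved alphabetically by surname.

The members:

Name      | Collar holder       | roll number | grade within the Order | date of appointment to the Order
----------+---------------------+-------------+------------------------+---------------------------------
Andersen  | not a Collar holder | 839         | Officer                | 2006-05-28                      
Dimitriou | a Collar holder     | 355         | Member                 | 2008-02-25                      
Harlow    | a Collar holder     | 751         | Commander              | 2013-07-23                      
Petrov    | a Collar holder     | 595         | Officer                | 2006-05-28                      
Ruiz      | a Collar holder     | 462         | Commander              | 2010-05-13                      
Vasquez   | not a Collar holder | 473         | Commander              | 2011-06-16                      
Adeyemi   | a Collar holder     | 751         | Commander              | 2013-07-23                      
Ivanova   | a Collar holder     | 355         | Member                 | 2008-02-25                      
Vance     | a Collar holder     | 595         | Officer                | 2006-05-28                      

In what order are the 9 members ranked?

Ruiz, Vasquez, Adeyemi, Harlow, Petrov, Vance, Andersen, Dimitriou, Ivanova

By grade within the Order: Ruiz, Vasquez, Adeyemi and Harlow (Commander); then Petrov, Vance and Andersen (Officer); then Dimitriou and Ivanova (Member).
Among Ruiz, Vasquez, Adeyemi and Harlow, by date of appointment to the Order (earlier first): Ruiz (2010-05-13) before Vasquez (2011-06-16) before Adeyemi and Harlow (2013-07-23).
Adeyemi and Harlow are each a Collar holder, so the next rule applies.
Adeyemi and Harlow both have roll number 751, so the next rule applies.
Among Adeyemi and Harlow, alphabetically by surname: Adeyemi before Harlow.
Petrov, Vance and Andersen all have date of appointment to the Order 2006-05-28, so the next rule applies.
Among Petrov, Vance and Andersen, a Collar holder before not a Collar holder: Petrov and Vance (a Collar holder) before Andersen (not a Collar holder).
Petrov and Vance both have roll number 595, so the next rule applies.
Among Petrov and Vance, alphabetically by surname: Petrov before Vance.
Dimitriou and Ivanova both have date of appointment to the Order 2008-02-25, so the next rule applies.
Dimitriou and Ivanova are each a Collar holder, so the next rule applies.
Dimitriou and Ivanova both have roll number 355, so the next rule applies.
Among Dimitriou and Ivanova, alphabetically by surname: Dimitriou before Ivanova.
Full order: Ruiz, Vasquez, Adeyemi, Harlow, Petrov, Vance, Andersen, Dimitriou, Ivanova.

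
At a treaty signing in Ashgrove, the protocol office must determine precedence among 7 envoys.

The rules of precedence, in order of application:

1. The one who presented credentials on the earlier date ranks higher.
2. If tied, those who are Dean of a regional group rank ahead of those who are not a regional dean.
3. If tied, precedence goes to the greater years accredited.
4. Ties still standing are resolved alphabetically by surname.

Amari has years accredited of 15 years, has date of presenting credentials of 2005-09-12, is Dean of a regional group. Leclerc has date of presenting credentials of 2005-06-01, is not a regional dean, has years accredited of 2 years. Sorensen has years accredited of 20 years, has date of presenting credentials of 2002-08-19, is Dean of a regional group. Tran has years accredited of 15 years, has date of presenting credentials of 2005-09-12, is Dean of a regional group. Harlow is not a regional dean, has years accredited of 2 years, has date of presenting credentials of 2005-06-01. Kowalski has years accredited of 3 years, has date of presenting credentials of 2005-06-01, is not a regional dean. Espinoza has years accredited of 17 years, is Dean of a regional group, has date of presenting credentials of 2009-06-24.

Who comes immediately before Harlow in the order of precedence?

By date of presenting credentials (earlier first): Sorensen (2002-08-19); then Kowalski, Harlow and Leclerc (each 2005-06-01); then Amari and Tran (both 2005-09-12); then Espinoza (2009-06-24).
Kowalski, Harlow and Leclerc are each not a regional dean, so the next rule applies.
Among Kowalski, Harlow and Leclerc, by years accredited (higher first): Kowalski (3 years) before Harlow and Leclerc (2 years).
Among Harlow and Leclerc, alphabetically by surname: Harlow before Leclerc.
Amari and Tran are each Dean of a regional group, so the next rule applies.
Amari and Tran both have years accredited 15 years, so the next rule applies.
Among Amari and Tran, alphabetically by surname: Amari before Tran.
Order: Sorensen, Kowalski, Harlow, Leclerc, Amari, Tran, Espinoza.

Kowalski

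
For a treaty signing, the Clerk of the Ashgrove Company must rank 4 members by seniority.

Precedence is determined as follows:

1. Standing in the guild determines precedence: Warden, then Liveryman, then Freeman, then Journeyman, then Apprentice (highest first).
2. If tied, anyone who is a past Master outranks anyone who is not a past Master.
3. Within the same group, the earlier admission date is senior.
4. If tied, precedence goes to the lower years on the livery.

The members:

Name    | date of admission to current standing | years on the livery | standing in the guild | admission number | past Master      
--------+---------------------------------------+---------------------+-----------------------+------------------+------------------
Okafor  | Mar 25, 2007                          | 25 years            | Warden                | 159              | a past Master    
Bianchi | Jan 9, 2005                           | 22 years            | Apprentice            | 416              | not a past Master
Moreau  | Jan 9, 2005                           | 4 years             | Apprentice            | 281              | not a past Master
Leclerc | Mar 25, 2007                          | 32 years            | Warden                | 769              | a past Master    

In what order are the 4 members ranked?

Okafor, Leclerc, Moreau, Bianchi

By standing in the guild: Okafor and Leclerc (Warden); then Moreau and Bianchi (Apprentice).
Okafor and Leclerc are each a past Master, so the next rule applies.
Okafor and Leclerc both have date of admission to current standing Mar 25, 2007, so the next rule applies.
Among Okafor and Leclerc, by years on the livery (lower first): Okafor (25 years) before Leclerc (32 years).
Moreau and Bianchi are each not a past Master, so the next rule applies.
Moreau and Bianchi both have date of admission to current standing Jan 9, 2005, so the next rule applies.
Among Moreau and Bianchi, by years on the livery (lower first): Moreau (4 years) before Bianchi (22 years).
Full order: Okafor, Leclerc, Moreau, Bianchi.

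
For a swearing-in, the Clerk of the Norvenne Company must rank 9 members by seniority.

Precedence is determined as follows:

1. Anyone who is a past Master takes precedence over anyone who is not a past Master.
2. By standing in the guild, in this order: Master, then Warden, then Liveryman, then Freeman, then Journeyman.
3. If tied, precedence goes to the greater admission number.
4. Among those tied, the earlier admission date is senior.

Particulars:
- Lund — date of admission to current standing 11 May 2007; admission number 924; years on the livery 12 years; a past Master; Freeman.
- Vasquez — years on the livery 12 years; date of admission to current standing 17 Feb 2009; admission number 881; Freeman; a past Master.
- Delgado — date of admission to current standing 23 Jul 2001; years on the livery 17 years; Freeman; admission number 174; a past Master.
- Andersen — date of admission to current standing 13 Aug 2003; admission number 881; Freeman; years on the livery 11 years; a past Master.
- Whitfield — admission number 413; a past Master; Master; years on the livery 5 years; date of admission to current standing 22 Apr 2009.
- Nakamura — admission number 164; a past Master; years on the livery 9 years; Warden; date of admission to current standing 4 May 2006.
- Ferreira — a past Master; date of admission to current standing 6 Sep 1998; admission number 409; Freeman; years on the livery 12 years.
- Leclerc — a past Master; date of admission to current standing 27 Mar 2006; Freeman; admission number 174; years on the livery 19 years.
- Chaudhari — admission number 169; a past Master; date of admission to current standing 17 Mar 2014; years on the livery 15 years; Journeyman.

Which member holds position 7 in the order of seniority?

By the first rule: Whitfield, Nakamura, Lund, Andersen, Vasquez, Ferreira, Delgado, Leclerc and Chaudhari (each a past Master).
Among Whitfield, Nakamura, Lund, Andersen, Vasquez, Ferreira, Delgado, Leclerc and Chaudhari, by standing in the guild: Whitfield (Master) before Nakamura (Warden) before Lund, Andersen, Vasquez, Ferreira, Delgado and Leclerc (Freeman) before Chaudhari (Journeyman).
Among Lund, Andersen, Vasquez, Ferreira, Delgado and Leclerc, by admission number (higher first): Lund (924) before Andersen and Vasquez (881) before Ferreira (409) before Delgado and Leclerc (174).
Among Andersen and Vasquez, by date of admission to current standing (earlier first): Andersen (13 Aug 2003) before Vasquez (17 Feb 2009).
Among Delgado and Leclerc, by date of admission to current standing (earlier first): Delgado (23 Jul 2001) before Leclerc (27 Mar 2006).
Order: Whitfield, Nakamura, Lund, Andersen, Vasquez, Ferreira, Delgado, Leclerc, Chaudhari.

Delgado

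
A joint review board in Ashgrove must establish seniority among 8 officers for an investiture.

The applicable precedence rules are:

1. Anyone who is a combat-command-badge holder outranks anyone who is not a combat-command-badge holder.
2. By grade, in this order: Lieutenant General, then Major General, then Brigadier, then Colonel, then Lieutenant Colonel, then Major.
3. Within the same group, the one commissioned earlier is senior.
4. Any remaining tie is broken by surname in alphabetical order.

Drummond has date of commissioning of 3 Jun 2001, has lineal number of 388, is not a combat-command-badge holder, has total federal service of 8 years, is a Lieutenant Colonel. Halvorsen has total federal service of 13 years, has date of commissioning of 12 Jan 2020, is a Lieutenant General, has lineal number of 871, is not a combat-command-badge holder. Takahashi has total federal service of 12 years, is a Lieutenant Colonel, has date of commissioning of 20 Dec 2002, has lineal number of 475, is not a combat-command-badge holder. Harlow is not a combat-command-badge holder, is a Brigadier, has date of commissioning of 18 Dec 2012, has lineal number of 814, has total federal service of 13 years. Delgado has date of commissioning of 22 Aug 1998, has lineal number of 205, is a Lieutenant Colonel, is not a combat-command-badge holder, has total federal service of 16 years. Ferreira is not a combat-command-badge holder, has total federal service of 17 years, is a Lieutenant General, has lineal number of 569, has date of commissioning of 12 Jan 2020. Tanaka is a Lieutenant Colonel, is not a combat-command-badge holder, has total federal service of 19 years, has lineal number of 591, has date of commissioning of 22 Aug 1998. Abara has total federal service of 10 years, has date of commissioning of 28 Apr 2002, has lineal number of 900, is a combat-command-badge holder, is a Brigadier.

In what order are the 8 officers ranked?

By the first rule: Abara (a combat-command-badge holder); then Ferreira, Halvorsen, Harlow, Delgado, Tanaka, Drummond and Takahashi (each not a combat-command-badge holder).
Among Ferreira, Halvorsen, Harlow, Delgado, Tanaka, Drummond and Takahashi, by grade: Ferreira and Halvorsen (Lieutenant General) before Harlow (Brigadier) before Delgado, Tanaka, Drummond and Takahashi (Lieutenant Colonel).
Ferreira and Halvorsen both have date of commissioning 12 Jan 2020, so the next rule applies.
Among Ferreira and Halvorsen, alphabetically by surname: Ferreira before Halvorsen.
Among Delgado, Tanaka, Drummond and Takahashi, by date of commissioning (earlier first): Delgado and Tanaka (22 Aug 1998) before Drummond (3 Jun 2001) before Takahashi (20 Dec 2002).
Among Delgado and Tanaka, alphabetically by surname: Delgado before Tanaka.
Full order: Abara, Ferreira, Halvorsen, Harlow, Delgado, Tanaka, Drummond, Takahashi.

Abara, Ferreira, Halvorsen, Harlow, Delgado, Tanaka, Drummond, Takahashi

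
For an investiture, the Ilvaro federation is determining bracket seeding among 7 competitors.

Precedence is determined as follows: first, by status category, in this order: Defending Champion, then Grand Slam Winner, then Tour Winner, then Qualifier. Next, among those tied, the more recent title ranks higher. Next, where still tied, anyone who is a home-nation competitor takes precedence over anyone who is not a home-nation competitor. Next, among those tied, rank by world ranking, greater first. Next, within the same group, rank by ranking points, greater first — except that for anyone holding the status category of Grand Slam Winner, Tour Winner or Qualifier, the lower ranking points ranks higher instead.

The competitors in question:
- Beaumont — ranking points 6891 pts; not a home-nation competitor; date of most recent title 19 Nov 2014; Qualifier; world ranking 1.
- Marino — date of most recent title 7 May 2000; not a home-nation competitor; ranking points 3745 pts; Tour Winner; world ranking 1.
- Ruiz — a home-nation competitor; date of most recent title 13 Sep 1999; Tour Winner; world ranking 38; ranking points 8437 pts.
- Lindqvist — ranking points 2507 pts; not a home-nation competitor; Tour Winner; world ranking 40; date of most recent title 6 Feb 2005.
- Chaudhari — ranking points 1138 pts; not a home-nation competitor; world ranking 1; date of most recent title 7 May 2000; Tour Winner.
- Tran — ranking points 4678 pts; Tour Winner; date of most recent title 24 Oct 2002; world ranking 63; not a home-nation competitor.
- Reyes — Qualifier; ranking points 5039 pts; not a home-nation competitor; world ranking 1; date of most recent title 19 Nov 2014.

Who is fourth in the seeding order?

By status category: Lindqvist, Tran, Chaudhari, Marino and Ruiz (Tour Winner); then Reyes and Beaumont (Qualifier).
Among Lindqvist, Tran, Chaudhari, Marino and Ruiz, by date of most recent title (later first): Lindqvist (6 Feb 2005) before Tran (24 Oct 2002) before Chaudhari and Marino (7 May 2000) before Ruiz (13 Sep 1999).
Chaudhari and Marino are each not a home-nation competitor, so the next rule applies.
Chaudhari and Marino both have world ranking 1, so the next rule applies.
Among Chaudhari and Marino, by ranking points (lower first) (reversed rule for this group): Chaudhari (1138 pts) before Marino (3745 pts).
Reyes and Beaumont both have date of most recent title 19 Nov 2014, so the next rule applies.
Reyes and Beaumont are each not a home-nation competitor, so the next rule applies.
Reyes and Beaumont both have world ranking 1, so the next rule applies.
Among Reyes and Beaumont, by ranking points (lower first) (reversed rule for this group): Reyes (5039 pts) before Beaumont (6891 pts).
Order: Lindqvist, Tran, Chaudhari, Marino, Ruiz, Reyes, Beaumont.

Marino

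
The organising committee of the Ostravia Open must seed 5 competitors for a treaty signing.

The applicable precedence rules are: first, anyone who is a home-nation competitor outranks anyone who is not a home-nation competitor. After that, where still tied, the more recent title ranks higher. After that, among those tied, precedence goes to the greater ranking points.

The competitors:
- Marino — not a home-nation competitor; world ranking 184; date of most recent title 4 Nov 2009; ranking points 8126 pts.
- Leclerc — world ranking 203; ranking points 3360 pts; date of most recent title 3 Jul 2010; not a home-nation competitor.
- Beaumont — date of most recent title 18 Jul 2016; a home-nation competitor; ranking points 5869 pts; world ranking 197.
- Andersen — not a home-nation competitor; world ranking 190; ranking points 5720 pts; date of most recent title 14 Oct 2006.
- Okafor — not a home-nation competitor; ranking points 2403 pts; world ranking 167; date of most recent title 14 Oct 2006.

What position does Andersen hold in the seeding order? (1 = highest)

4

By the first rule: Beaumont (a home-nation competitor); then Leclerc, Marino, Andersen and Okafor (each not a home-nation competitor).
Among Leclerc, Marino, Andersen and Okafor, by date of most recent title (later first): Leclerc (3 Jul 2010) before Marino (4 Nov 2009) before Andersen and Okafor (14 Oct 2006).
Among Andersen and Okafor, by ranking points (higher first): Andersen (5720 pts) before Okafor (2403 pts).
Order: Beaumont, Leclerc, Marino, Andersen, Okafor. So position 4.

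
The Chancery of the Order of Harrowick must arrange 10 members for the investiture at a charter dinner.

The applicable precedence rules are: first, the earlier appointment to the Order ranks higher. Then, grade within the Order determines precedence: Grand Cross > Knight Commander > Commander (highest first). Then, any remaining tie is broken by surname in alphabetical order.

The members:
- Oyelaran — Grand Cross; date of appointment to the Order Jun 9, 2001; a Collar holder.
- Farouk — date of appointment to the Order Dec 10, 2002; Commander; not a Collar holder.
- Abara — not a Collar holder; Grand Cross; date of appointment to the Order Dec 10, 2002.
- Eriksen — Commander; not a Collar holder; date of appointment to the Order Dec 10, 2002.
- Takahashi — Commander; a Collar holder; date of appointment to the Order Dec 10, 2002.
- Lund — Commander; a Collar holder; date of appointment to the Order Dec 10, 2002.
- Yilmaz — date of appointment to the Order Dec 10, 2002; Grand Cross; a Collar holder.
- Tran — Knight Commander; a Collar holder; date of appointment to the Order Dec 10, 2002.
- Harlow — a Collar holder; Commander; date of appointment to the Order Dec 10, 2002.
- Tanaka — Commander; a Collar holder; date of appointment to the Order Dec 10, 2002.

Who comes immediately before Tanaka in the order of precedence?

By date of appointment to the Order (earlier first): Oyelaran (Jun 9, 2001); then Abara, Yilmaz, Tran, Eriksen, Farouk, Harlow, Lund, Takahashi and Tanaka (each Dec 10, 2002).
Among Abara, Yilmaz, Tran, Eriksen, Farouk, Harlow, Lund, Takahashi and Tanaka, by grade within the Order: Abara and Yilmaz (Grand Cross) before Tran (Knight Commander) before Eriksen, Farouk, Harlow, Lund, Takahashi and Tanaka (Commander).
Among Abara and Yilmaz, alphabetically by surname: Abara before Yilmaz.
Among Eriksen, Farouk, Harlow, Lund, Takahashi and Tanaka, alphabetically by surname: Eriksen before Farouk before Harlow before Lund before Takahashi before Tanaka.
Order: Oyelaran, Abara, Yilmaz, Tran, Eriksen, Farouk, Harlow, Lund, Takahashi, Tanaka.

Takahashi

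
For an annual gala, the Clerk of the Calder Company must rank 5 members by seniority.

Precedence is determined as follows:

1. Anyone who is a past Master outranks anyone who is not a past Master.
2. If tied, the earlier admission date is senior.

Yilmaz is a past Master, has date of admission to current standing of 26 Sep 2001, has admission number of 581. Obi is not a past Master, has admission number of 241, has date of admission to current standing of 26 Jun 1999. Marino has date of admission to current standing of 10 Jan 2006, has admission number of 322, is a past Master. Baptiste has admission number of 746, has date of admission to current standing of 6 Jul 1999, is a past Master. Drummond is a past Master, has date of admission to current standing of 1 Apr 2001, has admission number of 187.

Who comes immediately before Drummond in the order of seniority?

Baptiste

By the first rule: Baptiste, Drummond, Yilmaz and Marino (each a past Master); then Obi (not a past Master).
Among Baptiste, Drummond, Yilmaz and Marino, by date of admission to current standing (earlier first): Baptiste (6 Jul 1999) before Drummond (1 Apr 2001) before Yilmaz (26 Sep 2001) before Marino (10 Jan 2006).
Order: Baptiste, Drummond, Yilmaz, Marino, Obi.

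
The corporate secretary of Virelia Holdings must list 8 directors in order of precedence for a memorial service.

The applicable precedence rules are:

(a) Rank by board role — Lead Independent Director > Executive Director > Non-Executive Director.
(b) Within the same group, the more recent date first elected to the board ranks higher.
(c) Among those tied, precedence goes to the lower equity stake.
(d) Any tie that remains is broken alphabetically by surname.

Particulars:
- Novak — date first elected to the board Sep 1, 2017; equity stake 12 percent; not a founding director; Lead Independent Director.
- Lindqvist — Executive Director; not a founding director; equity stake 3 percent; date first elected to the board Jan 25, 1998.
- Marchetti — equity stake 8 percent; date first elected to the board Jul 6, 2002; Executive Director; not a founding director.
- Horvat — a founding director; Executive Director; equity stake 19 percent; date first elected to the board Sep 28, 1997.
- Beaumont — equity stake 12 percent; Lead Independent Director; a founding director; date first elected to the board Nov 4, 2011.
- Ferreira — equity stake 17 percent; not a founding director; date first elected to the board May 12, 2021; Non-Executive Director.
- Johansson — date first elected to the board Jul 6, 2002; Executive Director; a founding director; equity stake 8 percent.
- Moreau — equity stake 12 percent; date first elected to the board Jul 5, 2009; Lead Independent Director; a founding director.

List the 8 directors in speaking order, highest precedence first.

By board role: Novak, Beaumont and Moreau (Lead Independent Director); then Johansson, Marchetti, Lindqvist and Horvat (Executive Director); then Ferreira (Non-Executive Director).
Among Novak, Beaumont and Moreau, by date first elected to the board (later first): Novak (Sep 1, 2017) before Beaumont (Nov 4, 2011) before Moreau (Jul 5, 2009).
Among Johansson, Marchetti, Lindqvist and Horvat, by date first elected to the board (later first): Johansson and Marchetti (Jul 6, 2002) before Lindqvist (Jan 25, 1998) before Horvat (Sep 28, 1997).
Johansson and Marchetti both have equity stake 8 percent, so the next rule applies.
Among Johansson and Marchetti, alphabetically by surname: Johansson before Marchetti.
Full order: Novak, Beaumont, Moreau, Johansson, Marchetti, Lindqvist, Horvat, Ferreira.

Novak, Beaumont, Moreau, Johansson, Marchetti, Lindqvist, Horvat, Ferreira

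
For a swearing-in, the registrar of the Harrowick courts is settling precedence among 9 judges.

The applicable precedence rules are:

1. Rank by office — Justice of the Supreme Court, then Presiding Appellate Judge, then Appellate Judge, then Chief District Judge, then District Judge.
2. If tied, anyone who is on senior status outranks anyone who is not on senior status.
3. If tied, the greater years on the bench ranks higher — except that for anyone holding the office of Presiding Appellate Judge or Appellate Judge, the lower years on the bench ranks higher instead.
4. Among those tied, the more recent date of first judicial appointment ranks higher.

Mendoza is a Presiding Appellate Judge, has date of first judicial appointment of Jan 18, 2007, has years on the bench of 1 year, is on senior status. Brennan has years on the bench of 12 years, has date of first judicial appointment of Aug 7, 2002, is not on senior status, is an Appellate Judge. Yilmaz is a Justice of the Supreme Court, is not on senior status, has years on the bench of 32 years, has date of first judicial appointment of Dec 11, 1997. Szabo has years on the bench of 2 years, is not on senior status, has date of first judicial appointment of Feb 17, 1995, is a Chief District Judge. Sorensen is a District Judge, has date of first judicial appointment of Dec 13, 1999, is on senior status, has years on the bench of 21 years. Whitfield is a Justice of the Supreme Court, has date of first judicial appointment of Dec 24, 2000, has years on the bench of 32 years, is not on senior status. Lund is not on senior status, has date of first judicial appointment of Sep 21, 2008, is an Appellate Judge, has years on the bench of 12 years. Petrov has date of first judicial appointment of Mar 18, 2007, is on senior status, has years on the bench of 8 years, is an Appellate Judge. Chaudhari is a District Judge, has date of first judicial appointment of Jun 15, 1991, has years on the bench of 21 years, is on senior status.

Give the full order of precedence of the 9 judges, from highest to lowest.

By office: Whitfield and Yilmaz (Justice of the Supreme Court); then Mendoza (Presiding Appellate Judge); then Petrov, Lund and Brennan (Appellate Judge); then Szabo (Chief District Judge); then Sorensen and Chaudhari (District Judge).
Whitfield and Yilmaz are each not on senior status, so the next rule applies.
Whitfield and Yilmaz both have years on the bench 32 years, so the next rule applies.
Among Whitfield and Yilmaz, by date of first judicial appointment (later first): Whitfield (Dec 24, 2000) before Yilmaz (Dec 11, 1997).
Among Petrov, Lund and Brennan, on senior status before not on senior status: Petrov (on senior status) before Lund and Brennan (not on senior status).
Lund and Brennan both have years on the bench 12 years, so the next rule applies.
Among Lund and Brennan, by date of first judicial appointment (later first): Lund (Sep 21, 2008) before Brennan (Aug 7, 2002).
Sorensen and Chaudhari are each on senior status, so the next rule applies.
Sorensen and Chaudhari both have years on the bench 21 years, so the next rule applies.
Among Sorensen and Chaudhari, by date of first judicial appointment (later first): Sorensen (Dec 13, 1999) before Chaudhari (Jun 15, 1991).
Full order: Whitfield, Yilmaz, Mendoza, Petrov, Lund, Brennan, Szabo, Sorensen, Chaudhari.

Whitfield, Yilmaz, Mendoza, Petrov, Lund, Brennan, Szabo, Sorensen, Chaudhari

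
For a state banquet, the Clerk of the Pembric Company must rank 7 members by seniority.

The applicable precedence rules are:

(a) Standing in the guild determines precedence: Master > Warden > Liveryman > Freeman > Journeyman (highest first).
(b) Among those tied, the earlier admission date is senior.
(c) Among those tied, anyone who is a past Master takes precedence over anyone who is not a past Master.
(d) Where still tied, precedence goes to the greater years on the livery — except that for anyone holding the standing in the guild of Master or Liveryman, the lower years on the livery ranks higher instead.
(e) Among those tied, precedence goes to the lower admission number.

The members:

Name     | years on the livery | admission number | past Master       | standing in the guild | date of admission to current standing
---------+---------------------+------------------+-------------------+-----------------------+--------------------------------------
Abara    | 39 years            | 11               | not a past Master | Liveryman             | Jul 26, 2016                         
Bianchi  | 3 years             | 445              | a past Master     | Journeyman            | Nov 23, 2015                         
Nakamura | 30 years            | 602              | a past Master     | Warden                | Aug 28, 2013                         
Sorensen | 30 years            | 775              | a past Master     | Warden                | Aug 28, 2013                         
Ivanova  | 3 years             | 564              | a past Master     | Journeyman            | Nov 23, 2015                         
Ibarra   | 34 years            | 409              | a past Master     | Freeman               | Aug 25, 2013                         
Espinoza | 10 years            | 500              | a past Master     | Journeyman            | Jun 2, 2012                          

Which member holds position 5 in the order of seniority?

By standing in the guild: Nakamura and Sorensen (Warden); then Abara (Liveryman); then Ibarra (Freeman); then Espinoza, Bianchi and Ivanova (Journeyman).
Nakamura and Sorensen both have date of admission to current standing Aug 28, 2013, so the next rule applies.
Nakamura and Sorensen are each a past Master, so the next rule applies.
Nakamura and Sorensen both have years on the livery 30 years, so the next rule applies.
Among Nakamura and Sorensen, by admission number (lower first): Nakamura (602) before Sorensen (775).
Among Espinoza, Bianchi and Ivanova, by date of admission to current standing (earlier first): Espinoza (Jun 2, 2012) before Bianchi and Ivanova (Nov 23, 2015).
Bianchi and Ivanova are each a past Master, so the next rule applies.
Bianchi and Ivanova both have years on the livery 3 years, so the next rule applies.
Among Bianchi and Ivanova, by admission number (lower first): Bianchi (445) before Ivanova (564).
Order: Nakamura, Sorensen, Abara, Ibarra, Espinoza, Bianchi, Ivanova.

Espinoza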